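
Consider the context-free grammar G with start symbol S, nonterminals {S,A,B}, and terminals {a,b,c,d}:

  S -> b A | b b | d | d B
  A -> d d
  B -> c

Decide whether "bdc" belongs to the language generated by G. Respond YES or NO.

Convert to CNF:
  S -> T0 B | T1 A | T1 T1 | d
  A -> T0 T0
  B -> c
  T0 -> d
  T1 -> b

CYK table (by increasing span):
  T[0,0] 'b' = {T1}  orig:{}
  T[1,1] 'd' = {S,T0}  orig:{S}
  T[2,2] 'c' = {B}
  T[0,1] 'bd' = ∅
  T[1,2] 'dc' = {S}
  T[0,2] 'bdc' = ∅

S ∉ T[0,2] ⇒ NO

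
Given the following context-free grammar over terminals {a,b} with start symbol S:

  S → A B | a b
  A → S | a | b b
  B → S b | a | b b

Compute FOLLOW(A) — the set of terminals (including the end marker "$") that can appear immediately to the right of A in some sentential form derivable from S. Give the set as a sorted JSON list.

Compute FIRST by fixpoint:
pass 1:
  A via A→a: +{a}
  A via A→b b: +{b}
  B via B→a: +{a}
  B via B→b b: +{b}
  S via S→A B: +{a,b}
  FIRST[S]={a,b}  FIRST[A]={a,b}  FIRST[B]={a,b}
pass 2: done
  FIRST[S]={a,b}  FIRST[A]={a,b}  FIRST[B]={a,b}

FOLLOW iteration:
FOLLOW(S) := {$}
pass 1:
  B→S b: FOLLOW(S) ⊇ FIRST(b) = {b}; new: +{b}
  S→A B: FOLLOW(A) ⊇ FIRST(B) = {a,b}; new: +{a,b}
  S→A B: FOLLOW(B) ⊇ FOLLOW(S) ⊇ {$,b}; new: +{$,b}
  FOLLOW(S)={$,b}  FOLLOW(A)={a,b}  FOLLOW(B)={$,b}
pass 2:
  A→S: FOLLOW(S) ⊇ FOLLOW(A) ⊇ {a,b}; new: +{a}
  S→A B: FOLLOW(B) ⊇ FOLLOW(S) ⊇ {$,a,b}; new: +{a}
  FOLLOW(S)={$,a,b}  FOLLOW(A)={a,b}  FOLLOW(B)={$,a,b}
pass 3: (stable)
  FOLLOW(S)={$,a,b}  FOLLOW(A)={a,b}  FOLLOW(B)={$,a,b}

FOLLOW(A) = ["a", "b"]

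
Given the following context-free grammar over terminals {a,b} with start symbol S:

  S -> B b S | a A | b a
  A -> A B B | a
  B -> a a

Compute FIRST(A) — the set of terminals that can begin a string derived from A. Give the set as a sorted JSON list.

Compute FIRST by fixpoint:
iter 1:
  A via A→a: +{a}
  B via B→a a: +{a}
  S via S→B b S: +{a}
  S via S→b a: +{b}
  FIRST(S)={a,b}  FIRST(A)={a}  FIRST(B)={a}
iter 2: (stable)
  FIRST(S)={a,b}  FIRST(A)={a}  FIRST(B)={a}

FIRST(A) = ["a"]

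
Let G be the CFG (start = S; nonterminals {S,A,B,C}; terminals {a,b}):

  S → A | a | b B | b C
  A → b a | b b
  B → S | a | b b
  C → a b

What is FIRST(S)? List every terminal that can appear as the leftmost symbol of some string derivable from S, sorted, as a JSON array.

FIRST iteration:
iter 1:
  A via A→b a: +{b}
  B via B→a: +{a}
  B via B→b b: +{b}
  C via C→a b: +{a}
  S via S→A: +{b}
  S via S→a: +{a}
  FIRST(S)={a,b}  FIRST(A)={b}  FIRST(B)={a,b}  FIRST(C)={a}
iter 2: (stable)
  FIRST(S)={a,b}  FIRST(A)={b}  FIRST(B)={a,b}  FIRST(C)={a}

FIRST(S) = ["a", "b"]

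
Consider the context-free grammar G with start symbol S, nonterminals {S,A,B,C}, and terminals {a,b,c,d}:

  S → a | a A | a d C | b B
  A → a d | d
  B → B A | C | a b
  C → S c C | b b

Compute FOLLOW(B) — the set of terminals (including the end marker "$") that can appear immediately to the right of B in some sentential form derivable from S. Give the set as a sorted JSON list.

Compute FIRST by fixpoint:
[1]
  A via A→a d: +{a}
  A via A→d: +{d}
  B via B→a b: +{a}
  C via C→b b: +{b}
  S via S→a: +{a}
  S via S→b B: +{b}
  FIRST(S)={a,b}  FIRST(A)={a,d}  FIRST(B)={a}  FIRST(C)={b}
[2]
  B via B→C: +{b}
  C via C→S c C: +{a}
  FIRST(S)={a,b}  FIRST(A)={a,d}  FIRST(B)={a,b}  FIRST(C)={a,b}
[3] (no change)
  FIRST(S)={a,b}  FIRST(A)={a,d}  FIRST(B)={a,b}  FIRST(C)={a,b}

FOLLOW iteration:
seed FOLLOW(S) with $
[1]
  B→B A: FOLLOW(B) ⊇ FIRST(A) = {a,d}; new: +{a,d}
  B→B A: FOLLOW(A) ⊇ FOLLOW(B) ⊇ {a,d}; new: +{a,d}
  B→C: FOLLOW(C) ⊇ FOLLOW(B) ⊇ {a,d}; new: +{a,d}
  C→S c C: FOLLOW(S) ⊇ FIRST(c) = {c}; new: +{c}
  S→a A: FOLLOW(A) ⊇ FOLLOW(S) ⊇ {$,c}; new: +{$,c}
  S→a d C: FOLLOW(C) ⊇ FOLLOW(S) ⊇ {$,c}; new: +{$,c}
  S→b B: FOLLOW(B) ⊇ FOLLOW(S) ⊇ {$,c}; new: +{$,c}
  FOLLOW[S]={$,c}  FOLLOW[A]={$,a,c,d}  FOLLOW[B]={$,a,c,d}  FOLLOW[C]={$,a,c,d}
[2] (no change)
  FOLLOW[S]={$,c}  FOLLOW[A]={$,a,c,d}  FOLLOW[B]={$,a,c,d}  FOLLOW[C]={$,a,c,d}

FOLLOW(B) = ["$", "a", "c", "d"]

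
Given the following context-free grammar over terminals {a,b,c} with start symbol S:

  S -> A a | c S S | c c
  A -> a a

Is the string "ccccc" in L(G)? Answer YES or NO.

Convert to CNF:
  S -> A T0 | T1 T1 | T1 X2
  A -> T0 T0
  T0 -> a
  T1 -> c
  X2 -> S S

CYK table (by increasing span):
  T[0,0] 'c' = {T1}  orig:{}
  T[1,1] 'c' = {T1}  orig:{}
  T[2,2] 'c' = {T1}  orig:{}
  T[3,3] 'c' = {T1}  orig:{}
  T[4,4] 'c' = {T1}  orig:{}
  T[0,1] 'cc' = {S}
  T[1,2] 'cc' = {S}
  T[2,3] 'cc' = {S}
  T[3,4] 'cc' = {S}
  T[0,2] 'ccc' = ∅
  T[1,3] 'ccc' = ∅
  T[2,4] 'ccc' = ∅
  T[0,3] 'cccc' = {X2}  orig:{}
  T[1,4] 'cccc' = {X2}  orig:{}
  T[0,4] 'ccccc' = {S}

S ∈ T[0,4] ⇒ YES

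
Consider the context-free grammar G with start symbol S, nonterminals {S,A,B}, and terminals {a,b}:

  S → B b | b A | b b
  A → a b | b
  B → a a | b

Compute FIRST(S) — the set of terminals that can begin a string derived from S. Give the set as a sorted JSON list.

FIRST iteration:
round 1:
  A via A→a b: +{a}
  A via A→b: +{b}
  B via B→a a: +{a}
  B via B→b: +{b}
  S via S→B b: +{a,b}
  FIRST(S)={a,b}  FIRST(A)={a,b}  FIRST(B)={a,b}
round 2: — fixpoint
  FIRST(S)={a,b}  FIRST(A)={a,b}  FIRST(B)={a,b}

FIRST(S) = ["a", "b"]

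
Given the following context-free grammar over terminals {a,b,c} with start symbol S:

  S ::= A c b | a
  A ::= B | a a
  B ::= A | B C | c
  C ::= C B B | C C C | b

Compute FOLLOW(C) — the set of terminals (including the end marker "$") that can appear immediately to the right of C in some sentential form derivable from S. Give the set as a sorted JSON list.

FIRST sets, iterate to fixpoint:
round 1:
  A via A→a a: +{a}
  B via B→A: +{a}
  B via B→c: +{c}
  C via C→b: +{b}
  S via S→A c b: +{a}
  FIRST[S]={a}  FIRST[A]={a}  FIRST[B]={a,c}  FIRST[C]={b}
round 2:
  A via A→B: +{c}
  S via S→A c b: +{c}
  FIRST[S]={a,c}  FIRST[A]={a,c}  FIRST[B]={a,c}  FIRST[C]={b}
round 3: (stable)
  FIRST[S]={a,c}  FIRST[A]={a,c}  FIRST[B]={a,c}  FIRST[C]={b}

FOLLOW sets:
seed FOLLOW(S) with $
round 1:
  B→B C: FOLLOW(B) ⊇ FIRST(C) = {b}; new: +{b}
  B→B C: FOLLOW(C) ⊇ FOLLOW(B) ⊇ {b}; new: +{b}
  C→C B B: FOLLOW(C) ⊇ FIRST(B) = {a,c}; new: +{a,c}
  C→C B B: FOLLOW(B) ⊇ FIRST(B) = {a,c}; new: +{a,c}
  S→A c b: FOLLOW(A) ⊇ FIRST(c) = {c}; new: +{c}
  FOLLOW[S]={$}  FOLLOW[A]={c}  FOLLOW[B]={a,b,c}  FOLLOW[C]={a,b,c}
round 2:
  B→A: FOLLOW(A) ⊇ FOLLOW(B) ⊇ {a,b,c}; new: +{a,b}
  FOLLOW[S]={$}  FOLLOW[A]={a,b,c}  FOLLOW[B]={a,b,c}  FOLLOW[C]={a,b,c}
round 3: done
  FOLLOW[S]={$}  FOLLOW[A]={a,b,c}  FOLLOW[B]={a,b,c}  FOLLOW[C]={a,b,c}

FOLLOW(C) = ["a", "b", "c"]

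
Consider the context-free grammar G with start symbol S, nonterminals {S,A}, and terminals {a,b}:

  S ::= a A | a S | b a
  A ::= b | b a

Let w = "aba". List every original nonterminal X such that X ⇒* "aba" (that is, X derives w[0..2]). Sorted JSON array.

CNF form of G:
  S -> T0 T1 | T1 A | T1 S
  A -> T0 T1 | b
  T0 -> b
  T1 -> a

Fill CYK table bottom-up (cells [i..j] with 0 ≤ i ≤ j ≤ 2 only):
  cell(0,0) a: {T1}  orig:{}
  cell(1,1) b: {A,T0}  orig:{A}
  cell(2,2) a: {T1}  orig:{}
  cell(0,1) ab: {S}
  cell(1,2) ba: {A,S}
  cell(0,2) aba: {S}

Original NTs in T[0,2] deriving "aba": ["S"]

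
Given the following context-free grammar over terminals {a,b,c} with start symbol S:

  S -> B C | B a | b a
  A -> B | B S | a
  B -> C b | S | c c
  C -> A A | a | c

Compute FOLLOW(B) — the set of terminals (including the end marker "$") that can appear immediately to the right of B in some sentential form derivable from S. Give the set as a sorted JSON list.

FIRST sets, iterate to fixpoint:
[1]
  A via A→a: +{a}
  B via B→c c: +{c}
  C via C→A A: +{a}
  C via C→c: +{c}
  S via S→B C: +{c}
  S via S→b a: +{b}
  FIRST[S]={b,c}  FIRST[A]={a}  FIRST[B]={c}  FIRST[C]={a,c}
[2]
  A via A→B: +{c}
  B via B→C b: +{a}
  B via B→S: +{b}
  S via S→B C: +{a}
  FIRST[S]={a,b,c}  FIRST[A]={a,c}  FIRST[B]={a,b,c}  FIRST[C]={a,c}
[3]
  A via A→B: +{b}
  C via C→A A: +{b}
  FIRST[S]={a,b,c}  FIRST[A]={a,b,c}  FIRST[B]={a,b,c}  FIRST[C]={a,b,c}
[4] done
  FIRST[S]={a,b,c}  FIRST[A]={a,b,c}  FIRST[B]={a,b,c}  FIRST[C]={a,b,c}

FOLLOW iteration:
initialize: $ ∈ FOLLOW(S)
round 1:
  A→B S: FOLLOW(B) ⊇ FIRST(S) = {a,b,c}; new: +{a,b,c}
  B→C b: FOLLOW(C) ⊇ FIRST(b) = {b}; new: +{b}
  B→S: FOLLOW(S) ⊇ FOLLOW(B) ⊇ {a,b,c}; new: +{a,b,c}
  C→A A: FOLLOW(A) ⊇ FIRST(A) = {a,b,c}; new: +{a,b,c}
  S→B C: FOLLOW(C) ⊇ FOLLOW(S) ⊇ {$,a,b,c}; new: +{$,a,c}
  S: {$,a,b,c}  A: {a,b,c}  B: {a,b,c}  C: {$,a,b,c}
round 2:
  C→A A: FOLLOW(A) ⊇ FOLLOW(C) ⊇ {$,a,b,c}; new: +{$}
  S: {$,a,b,c}  A: {$,a,b,c}  B: {a,b,c}  C: {$,a,b,c}
round 3:
  A→B: FOLLOW(B) ⊇ FOLLOW(A) ⊇ {$,a,b,c}; new: +{$}
  S: {$,a,b,c}  A: {$,a,b,c}  B: {$,a,b,c}  C: {$,a,b,c}
round 4: — fixpoint
  S: {$,a,b,c}  A: {$,a,b,c}  B: {$,a,b,c}  C: {$,a,b,c}

FOLLOW(B) = ["$", "a", "b", "c"]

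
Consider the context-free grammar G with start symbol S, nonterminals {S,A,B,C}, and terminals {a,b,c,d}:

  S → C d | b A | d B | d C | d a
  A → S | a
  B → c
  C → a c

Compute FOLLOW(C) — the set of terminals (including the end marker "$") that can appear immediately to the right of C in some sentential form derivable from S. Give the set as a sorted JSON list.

FIRST sets, iterate to fixpoint:
pass 1:
  A via A→a: +{a}
  B via B→c: +{c}
  C via C→a c: +{a}
  S via S→C d: +{a}
  S via S→b A: +{b}
  S via S→d B: +{d}
  FIRST(S)={a,b,d}  FIRST(A)={a}  FIRST(B)={c}  FIRST(C)={a}
pass 2:
  A via A→S: +{b,d}
  FIRST(S)={a,b,d}  FIRST(A)={a,b,d}  FIRST(B)={c}  FIRST(C)={a}
pass 3: (no change)
  FIRST(S)={a,b,d}  FIRST(A)={a,b,d}  FIRST(B)={c}  FIRST(C)={a}

Compute FOLLOW by fixpoint:
FOLLOW(S) := {$}
iter 1:
  S→C d: FOLLOW(C) ⊇ FIRST(d) = {d}; new: +{d}
  S→b A: FOLLOW(A) ⊇ FOLLOW(S) ⊇ {$}; new: +{$}
  S→d B: FOLLOW(B) ⊇ FOLLOW(S) ⊇ {$}; new: +{$}
  S→d C: FOLLOW(C) ⊇ FOLLOW(S) ⊇ {$}; new: +{$}
  FOLLOW[S]={$}  FOLLOW[A]={$}  FOLLOW[B]={$}  FOLLOW[C]={$,d}
iter 2: — fixpoint
  FOLLOW[S]={$}  FOLLOW[A]={$}  FOLLOW[B]={$}  FOLLOW[C]={$,d}

FOLLOW(C) = ["$", "d"]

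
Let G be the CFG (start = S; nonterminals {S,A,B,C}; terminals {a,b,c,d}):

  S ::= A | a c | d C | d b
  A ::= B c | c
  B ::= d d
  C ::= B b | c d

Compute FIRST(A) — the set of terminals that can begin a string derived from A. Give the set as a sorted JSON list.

FIRST sets, iterate to fixpoint:
pass 1:
  A via A→c: +{c}
  B via B→d d: +{d}
  C via C→B b: +{d}
  C via C→c d: +{c}
  S via S→A: +{c}
  S via S→a c: +{a}
  S via S→d C: +{d}
  FIRST(S)={a,c,d}  FIRST(A)={c}  FIRST(B)={d}  FIRST(C)={c,d}
pass 2:
  A via A→B c: +{d}
  FIRST(S)={a,c,d}  FIRST(A)={c,d}  FIRST(B)={d}  FIRST(C)={c,d}
pass 3: done
  FIRST(S)={a,c,d}  FIRST(A)={c,d}  FIRST(B)={d}  FIRST(C)={c,d}

FIRST(A) = ["c", "d"]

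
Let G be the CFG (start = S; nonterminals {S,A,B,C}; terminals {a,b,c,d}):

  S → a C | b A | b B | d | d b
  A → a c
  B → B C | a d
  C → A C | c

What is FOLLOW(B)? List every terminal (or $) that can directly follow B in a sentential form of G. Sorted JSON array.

FIRST sets, iterate to fixpoint:
pass 1:
  A via A→a c: +{a}
  B via B→a d: +{a}
  C via C→A C: +{a}
  C via C→c: +{c}
  S via S→a C: +{a}
  S via S→b A: +{b}
  S via S→d: +{d}
  S: {a,b,d}  A: {a}  B: {a}  C: {a,c}
pass 2: done
  S: {a,b,d}  A: {a}  B: {a}  C: {a,c}

Compute FOLLOW by fixpoint:
seed FOLLOW(S) with $
pass 1:
  B→B C: FOLLOW(B) ⊇ FIRST(C) = {a,c}; new: +{a,c}
  B→B C: FOLLOW(C) ⊇ FOLLOW(B) ⊇ {a,c}; new: +{a,c}
  C→A C: FOLLOW(A) ⊇ FIRST(C) = {a,c}; new: +{a,c}
  S→a C: FOLLOW(C) ⊇ FOLLOW(S) ⊇ {$}; new: +{$}
  S→b A: FOLLOW(A) ⊇ FOLLOW(S) ⊇ {$}; new: +{$}
  S→b B: FOLLOW(B) ⊇ FOLLOW(S) ⊇ {$}; new: +{$}
  S: {$}  A: {$,a,c}  B: {$,a,c}  C: {$,a,c}
pass 2: done
  S: {$}  A: {$,a,c}  B: {$,a,c}  C: {$,a,c}

FOLLOW(B) = ["$", "a", "c"]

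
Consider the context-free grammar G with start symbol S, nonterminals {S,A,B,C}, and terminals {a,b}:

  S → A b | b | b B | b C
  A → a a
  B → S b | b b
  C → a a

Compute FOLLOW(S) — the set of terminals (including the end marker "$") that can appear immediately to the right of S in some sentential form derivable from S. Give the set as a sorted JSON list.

FIRST iteration:
iter 1:
  A via A→a a: +{a}
  B via B→b b: +{b}
  C via C→a a: +{a}
  S via S→A b: +{a}
  S via S→b: +{b}
  FIRST(S)={a,b}  FIRST(A)={a}  FIRST(B)={b}  FIRST(C)={a}
iter 2:
  B via B→S b: +{a}
  FIRST(S)={a,b}  FIRST(A)={a}  FIRST(B)={a,b}  FIRST(C)={a}
iter 3: done
  FIRST(S)={a,b}  FIRST(A)={a}  FIRST(B)={a,b}  FIRST(C)={a}

FOLLOW sets:
seed FOLLOW(S) with $
round 1:
  B→S b: FOLLOW(S) ⊇ FIRST(b) = {b}; new: +{b}
  S→A b: FOLLOW(A) ⊇ FIRST(b) = {b}; new: +{b}
  S→b B: FOLLOW(B) ⊇ FOLLOW(S) ⊇ {$,b}; new: +{$,b}
  S→b C: FOLLOW(C) ⊇ FOLLOW(S) ⊇ {$,b}; new: +{$,b}
  S: {$,b}  A: {b}  B: {$,b}  C: {$,b}
round 2: done
  S: {$,b}  A: {b}  B: {$,b}  C: {$,b}

FOLLOW(S) = ["$", "b"]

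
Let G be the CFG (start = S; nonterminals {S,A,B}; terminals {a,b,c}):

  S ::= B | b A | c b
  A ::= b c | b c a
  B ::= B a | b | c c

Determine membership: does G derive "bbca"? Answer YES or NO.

Convert to CNF:
  S -> B T2 | T0 A | T1 T0 | T1 T1 | b
  A -> T0 T1 | T0 X3
  B -> B T2 | T1 T1 | b
  T0 -> b
  T1 -> c
  T2 -> a
  X3 -> T1 T2

CYK fill:
  cell(0,0) b: {B,S,T0}  orig:{B,S}
  cell(1,1) b: {B,S,T0}  orig:{B,S}
  cell(2,2) c: {T1}  orig:{}
  cell(3,3) a: {T2}  orig:{}
  cell(0,1) bb: ∅
  cell(1,2) bc: {A}
  cell(2,3) ca: {X3}  orig:{}
  cell(0,2) bbc: {S}
  cell(1,3) bca: {A}
  cell(0,3) bbca: {S}

S ∈ T[0,3] ⇒ YES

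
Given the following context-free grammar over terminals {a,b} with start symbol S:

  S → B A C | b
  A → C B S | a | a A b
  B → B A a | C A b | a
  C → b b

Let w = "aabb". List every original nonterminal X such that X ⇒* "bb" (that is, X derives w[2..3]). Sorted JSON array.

CNF form of G:
  S -> B X6 | b
  A -> C X2 | T0 X3 | a
  B -> B X4 | C X5 | a
  C -> T1 T1
  T0 -> a
  T1 -> b
  X2 -> B S
  X3 -> A T1
  X4 -> A T0
  X5 -> A T1
  X6 -> A C

CYK fill (cells [i..j] with 2 ≤ i ≤ j ≤ 3 only):
  [2..2]={S,T1}  "b"  orig:{S}
  [3..3]={S,T1}  "b"  orig:{S}
  [2..3]={C}  "bb"

Original NTs in T[2,3] deriving "bb": ["C"]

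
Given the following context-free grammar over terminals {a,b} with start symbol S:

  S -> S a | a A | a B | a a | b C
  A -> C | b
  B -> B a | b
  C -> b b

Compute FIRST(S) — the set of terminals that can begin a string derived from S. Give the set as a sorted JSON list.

FIRST sets, iterate to fixpoint:
round 1:
  A via A→b: +{b}
  B via B→b: +{b}
  C via C→b b: +{b}
  S via S→a A: +{a}
  S via S→b C: +{b}
  S: {a,b}  A: {b}  B: {b}  C: {b}
round 2: (stable)
  S: {a,b}  A: {b}  B: {b}  C: {b}

FIRST(S) = ["a", "b"]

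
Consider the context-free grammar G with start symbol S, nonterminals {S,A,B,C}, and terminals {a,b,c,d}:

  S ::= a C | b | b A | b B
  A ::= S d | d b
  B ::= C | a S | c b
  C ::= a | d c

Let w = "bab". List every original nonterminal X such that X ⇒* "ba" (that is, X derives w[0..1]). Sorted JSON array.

CNF form of G:
  S -> T1 A | T1 B | T2 C | b
  A -> S T0 | T0 T1
  B -> T0 T3 | T2 S | T3 T1 | a
  C -> T0 T3 | a
  T0 -> d
  T1 -> b
  T2 -> a
  T3 -> c

CYK table (by increasing span), restricted to cells inside w[0..1]:
  cell(0,0) b: {S,T1}  orig:{S}
  cell(1,1) a: {B,C,T2}  orig:{B,C}
  cell(0,1) ba: {S}

Original NTs in T[0,1] deriving "ba": ["S"]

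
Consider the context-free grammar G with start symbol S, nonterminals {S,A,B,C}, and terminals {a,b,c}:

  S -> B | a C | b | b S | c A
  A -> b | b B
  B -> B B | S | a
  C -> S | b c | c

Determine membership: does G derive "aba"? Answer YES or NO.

CNF form of G:
  S -> B B | T0 S | T1 C | T2 A | a | b
  A -> T0 B | b
  B -> B B | T0 S | T1 C | T2 A | a | b
  C -> B B | T0 S | T0 T2 | T1 C | T2 A | a | b | c
  T0 -> b
  T1 -> a
  T2 -> c

Fill CYK table bottom-up:
  T[0,0] 'a' = {B,C,S,T1}  orig:{B,C,S}
  T[1,1] 'b' = {A,B,C,S,T0}  orig:{A,B,C,S}
  T[2,2] 'a' = {B,C,S,T1}  orig:{B,C,S}
  T[0,1] 'ab' = {B,C,S}
  T[1,2] 'ba' = {A,B,C,S}
  T[0,2] 'aba' = {B,C,S}

S ∈ T[0,2] ⇒ YES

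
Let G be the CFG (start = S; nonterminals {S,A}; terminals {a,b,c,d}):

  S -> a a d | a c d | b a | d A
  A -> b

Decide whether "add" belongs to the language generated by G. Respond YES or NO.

Convert to CNF:
  S -> T0 X4 | T0 X5 | T1 A | T3 T0
  A -> b
  T0 -> a
  T1 -> d
  T2 -> c
  T3 -> b
  X4 -> T0 T1
  X5 -> T2 T1

Fill CYK table bottom-up:
  T[0,0] 'a' = {T0}  orig:{}
  T[1,1] 'd' = {T1}  orig:{}
  T[2,2] 'd' = {T1}  orig:{}
  T[0,1] 'ad' = {X4}  orig:{}
  T[1,2] 'dd' = ∅
  T[0,2] 'add' = ∅

S ∉ T[0,2] ⇒ NO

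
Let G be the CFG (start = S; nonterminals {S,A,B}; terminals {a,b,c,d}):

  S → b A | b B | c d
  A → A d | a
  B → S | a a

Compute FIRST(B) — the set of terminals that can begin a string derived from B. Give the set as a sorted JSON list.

FIRST iteration:
[1]
  A via A→a: +{a}
  B via B→a a: +{a}
  S via S→b A: +{b}
  S via S→c d: +{c}
  S: {b,c}  A: {a}  B: {a}
[2]
  B via B→S: +{b,c}
  S: {b,c}  A: {a}  B: {a,b,c}
[3] (stable)
  S: {b,c}  A: {a}  B: {a,b,c}

FIRST(B) = ["a", "b", "c"]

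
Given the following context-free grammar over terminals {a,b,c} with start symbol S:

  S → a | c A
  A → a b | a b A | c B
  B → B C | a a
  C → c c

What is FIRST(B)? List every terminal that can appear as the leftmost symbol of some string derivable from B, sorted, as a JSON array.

FIRST sets, iterate to fixpoint:
pass 1:
  A via A→a b: +{a}
  A via A→c B: +{c}
  B via B→a a: +{a}
  C via C→c c: +{c}
  S via S→a: +{a}
  S via S→c A: +{c}
  FIRST[S]={a,c}  FIRST[A]={a,c}  FIRST[B]={a}  FIRST[C]={c}
pass 2: (stable)
  FIRST[S]={a,c}  FIRST[A]={a,c}  FIRST[B]={a}  FIRST[C]={c}

FIRST(B) = ["a"]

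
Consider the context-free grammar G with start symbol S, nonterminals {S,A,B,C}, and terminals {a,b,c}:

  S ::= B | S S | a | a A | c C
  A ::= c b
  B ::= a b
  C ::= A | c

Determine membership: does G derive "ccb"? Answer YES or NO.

Convert to CNF:
  S -> S S | T0 C | T2 A | T2 T1 | a
  A -> T0 T1
  B -> T2 T1
  C -> T0 T1 | c
  T0 -> c
  T1 -> b
  T2 -> a

Fill CYK table bottom-up:
  cell(0,0) c: {C,T0}  orig:{C}
  cell(1,1) c: {C,T0}  orig:{C}
  cell(2,2) b: {T1}  orig:{}
  cell(0,1) cc: {S}
  cell(1,2) cb: {A,C}
  cell(0,2) ccb: {S}

S ∈ T[0,2] ⇒ YES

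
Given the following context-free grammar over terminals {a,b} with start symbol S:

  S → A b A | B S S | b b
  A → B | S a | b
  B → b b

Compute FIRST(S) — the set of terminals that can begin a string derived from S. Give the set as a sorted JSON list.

FIRST sets, iterate to fixpoint:
iter 1:
  A via A→b: +{b}
  B via B→b b: +{b}
  S via S→A b A: +{b}
  FIRST(S)={b}  FIRST(A)={b}  FIRST(B)={b}
iter 2: (no change)
  FIRST(S)={b}  FIRST(A)={b}  FIRST(B)={b}

FIRST(S) = ["b"]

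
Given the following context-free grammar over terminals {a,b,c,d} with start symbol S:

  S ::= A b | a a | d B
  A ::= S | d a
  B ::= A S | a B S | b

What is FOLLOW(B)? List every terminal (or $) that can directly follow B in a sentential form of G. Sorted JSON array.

Compute FIRST by fixpoint:
pass 1:
  A via A→d a: +{d}
  B via B→A S: +{d}
  B via B→a B S: +{a}
  B via B→b: +{b}
  S via S→A b: +{d}
  S via S→a a: +{a}
  FIRST[S]={a,d}  FIRST[A]={d}  FIRST[B]={a,b,d}
pass 2:
  A via A→S: +{a}
  FIRST[S]={a,d}  FIRST[A]={a,d}  FIRST[B]={a,b,d}
pass 3: done
  FIRST[S]={a,d}  FIRST[A]={a,d}  FIRST[B]={a,b,d}

Compute FOLLOW by fixpoint:
seed FOLLOW(S) with $
pass 1:
  B→A S: FOLLOW(A) ⊇ FIRST(S) = {a,d}; new: +{a,d}
  B→a B S: FOLLOW(B) ⊇ FIRST(S) = {a,d}; new: +{a,d}
  B→a B S: FOLLOW(S) ⊇ FOLLOW(B) ⊇ {a,d}; new: +{a,d}
  S→A b: FOLLOW(A) ⊇ FIRST(b) = {b}; new: +{b}
  S→d B: FOLLOW(B) ⊇ FOLLOW(S) ⊇ {$,a,d}; new: +{$}
  FOLLOW[S]={$,a,d}  FOLLOW[A]={a,b,d}  FOLLOW[B]={$,a,d}
pass 2:
  A→S: FOLLOW(S) ⊇ FOLLOW(A) ⊇ {a,b,d}; new: +{b}
  S→d B: FOLLOW(B) ⊇ FOLLOW(S) ⊇ {$,a,b,d}; new: +{b}
  FOLLOW[S]={$,a,b,d}  FOLLOW[A]={a,b,d}  FOLLOW[B]={$,a,b,d}
pass 3: (no change)
  FOLLOW[S]={$,a,b,d}  FOLLOW[A]={a,b,d}  FOLLOW[B]={$,a,b,d}

FOLLOW(B) = ["$", "a", "b", "d"]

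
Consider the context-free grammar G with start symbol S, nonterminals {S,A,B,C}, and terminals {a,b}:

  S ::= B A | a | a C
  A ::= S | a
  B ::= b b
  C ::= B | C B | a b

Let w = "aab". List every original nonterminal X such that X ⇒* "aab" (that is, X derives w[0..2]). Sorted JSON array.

Convert to CNF:
  S -> B A | T0 C | a
  A -> B A | T0 C | a
  B -> T1 T1
  C -> C B | T0 T1 | T1 T1
  T0 -> a
  T1 -> b

CYK fill, restricted to cells inside w[0..2]:
  T[0,0] 'a' = {A,S,T0}  orig:{A,S}
  T[1,1] 'a' = {A,S,T0}  orig:{A,S}
  T[2,2] 'b' = {T1}  orig:{}
  T[0,1] 'aa' = ∅
  T[1,2] 'ab' = {C}
  T[0,2] 'aab' = {A,S}

Original NTs in T[0,2] deriving "aab": ["A", "S"]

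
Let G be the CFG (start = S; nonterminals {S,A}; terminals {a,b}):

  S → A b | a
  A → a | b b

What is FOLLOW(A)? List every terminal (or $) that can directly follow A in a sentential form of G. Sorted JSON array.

FIRST sets, iterate to fixpoint:
[1]
  A via A→a: +{a}
  A via A→b b: +{b}
  S via S→A b: +{a,b}
  FIRST[S]={a,b}  FIRST[A]={a,b}
[2] done
  FIRST[S]={a,b}  FIRST[A]={a,b}

FOLLOW sets:
initialize: $ ∈ FOLLOW(S)
[1]
  S→A b: FOLLOW(A) ⊇ FIRST(b) = {b}; new: +{b}
  S: {$}  A: {b}
[2] done
  S: {$}  A: {b}

FOLLOW(A) = ["b"]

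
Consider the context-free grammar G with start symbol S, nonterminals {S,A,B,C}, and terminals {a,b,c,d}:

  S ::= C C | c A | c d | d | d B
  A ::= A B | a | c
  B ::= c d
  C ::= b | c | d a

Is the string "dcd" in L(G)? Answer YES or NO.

Convert to CNF:
  S -> C C | T0 A | T0 T1 | T1 B | d
  A -> A B | a | c
  B -> T0 T1
  C -> T1 T2 | b | c
  T0 -> c
  T1 -> d
  T2 -> a

CYK fill:
  T[0,0] 'd' = {S,T1}  orig:{S}
  T[1,1] 'c' = {A,C,T0}  orig:{A,C}
  T[2,2] 'd' = {S,T1}  orig:{S}
  T[0,1] 'dc' = ∅
  T[1,2] 'cd' = {B,S}
  T[0,2] 'dcd' = {S}

S ∈ T[0,2] ⇒ YES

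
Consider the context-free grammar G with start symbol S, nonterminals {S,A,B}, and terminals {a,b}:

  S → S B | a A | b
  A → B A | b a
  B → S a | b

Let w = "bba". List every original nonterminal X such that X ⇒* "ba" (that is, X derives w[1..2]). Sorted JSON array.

CNF form of G:
  S -> S B | T1 A | b
  A -> B A | T0 T1
  B -> S T1 | b
  T0 -> b
  T1 -> a

CYK fill (cells [i..j] with 1 ≤ i ≤ j ≤ 2 only):
  [1..1]={B,S,T0}  "b"  orig:{B,S}
  [2..2]={T1}  "a"  orig:{}
  [1..2]={A,B}  "ba"

Original NTs in T[1,2] deriving "ba": ["A", "B"]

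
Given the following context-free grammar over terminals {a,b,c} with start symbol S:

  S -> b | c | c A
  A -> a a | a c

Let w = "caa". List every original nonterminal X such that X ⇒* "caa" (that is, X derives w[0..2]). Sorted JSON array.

Convert to CNF:
  S -> T1 A | b | c
  A -> T0 T0 | T0 T1
  T0 -> a
  T1 -> c

Fill CYK table bottom-up — only the sub-triangle for w[0..2]:
  cell(0,0) c: {S,T1}  orig:{S}
  cell(1,1) a: {T0}  orig:{}
  cell(2,2) a: {T0}  orig:{}
  cell(0,1) ca: ∅
  cell(1,2) aa: {A}
  cell(0,2) caa: {S}

Original NTs in T[0,2] deriving "caa": ["S"]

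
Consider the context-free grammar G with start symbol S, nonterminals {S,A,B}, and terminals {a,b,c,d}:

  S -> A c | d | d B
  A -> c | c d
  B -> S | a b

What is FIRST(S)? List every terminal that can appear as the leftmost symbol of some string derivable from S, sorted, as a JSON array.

FIRST sets, iterate to fixpoint:
pass 1:
  A via A→c: +{c}
  B via B→a b: +{a}
  S via S→A c: +{c}
  S via S→d: +{d}
  FIRST[S]={c,d}  FIRST[A]={c}  FIRST[B]={a}
pass 2:
  B via B→S: +{c,d}
  FIRST[S]={c,d}  FIRST[A]={c}  FIRST[B]={a,c,d}
pass 3: (no change)
  FIRST[S]={c,d}  FIRST[A]={c}  FIRST[B]={a,c,d}

FIRST(S) = ["c", "d"]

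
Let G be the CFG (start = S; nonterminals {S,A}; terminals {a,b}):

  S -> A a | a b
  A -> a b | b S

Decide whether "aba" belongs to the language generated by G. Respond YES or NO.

Convert to CNF:
  S -> A T0 | T0 T1
  A -> T0 T1 | T1 S
  T0 -> a
  T1 -> b

CYK fill:
  cell(0,0) a: {T0}  orig:{}
  cell(1,1) b: {T1}  orig:{}
  cell(2,2) a: {T0}  orig:{}
  cell(0,1) ab: {A,S}
  cell(1,2) ba: ∅
  cell(0,2) aba: {S}

S ∈ T[0,2] ⇒ YES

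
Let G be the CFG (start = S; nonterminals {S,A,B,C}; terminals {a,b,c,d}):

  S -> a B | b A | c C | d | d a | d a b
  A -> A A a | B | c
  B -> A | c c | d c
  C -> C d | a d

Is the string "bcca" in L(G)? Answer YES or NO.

Convert to CNF:
  S -> T0 B | T1 C | T2 T0 | T2 X6 | T3 A | d
  A -> A X4 | T1 T1 | T2 T1 | c
  B -> A X5 | T1 T1 | T2 T1 | c
  C -> C T2 | T0 T2
  T0 -> a
  T1 -> c
  T2 -> d
  T3 -> b
  X4 -> A T0
  X5 -> A T0
  X6 -> T0 T3

Fill CYK table bottom-up:
  T[0,0] 'b' = {T3}  orig:{}
  T[1,1] 'c' = {A,B,T1}  orig:{A,B}
  T[2,2] 'c' = {A,B,T1}  orig:{A,B}
  T[3,3] 'a' = {T0}  orig:{}
  T[0,1] 'bc' = {S}
  T[1,2] 'cc' = {A,B}
  T[2,3] 'ca' = {X4,X5}  orig:{}
  T[0,2] 'bcc' = {S}
  T[1,3] 'cca' = {A,B,X4,X5}  orig:{A,B}
  T[0,3] 'bcca' = {S}

S ∈ T[0,3] ⇒ YES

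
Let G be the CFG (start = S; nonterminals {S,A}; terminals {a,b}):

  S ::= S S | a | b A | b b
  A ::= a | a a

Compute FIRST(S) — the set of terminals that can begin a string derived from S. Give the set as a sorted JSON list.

FIRST sets, iterate to fixpoint:
iter 1:
  A via A→a: +{a}
  S via S→a: +{a}
  S via S→b A: +{b}
  FIRST[S]={a,b}  FIRST[A]={a}
iter 2: (no change)
  FIRST[S]={a,b}  FIRST[A]={a}

FIRST(S) = ["a", "b"]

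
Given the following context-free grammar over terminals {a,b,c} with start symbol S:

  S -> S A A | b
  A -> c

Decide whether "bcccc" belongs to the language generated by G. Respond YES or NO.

CNF form of G:
  S -> S X0 | b
  A -> c
  X0 -> A A

CYK table (by increasing span):
  T[0,0] 'b' = {S}
  T[1,1] 'c' = {A}
  T[2,2] 'c' = {A}
  T[3,3] 'c' = {A}
  T[4,4] 'c' = {A}
  T[0,1] 'bc' = ∅
  T[1,2] 'cc' = {X0}  orig:{}
  T[2,3] 'cc' = {X0}  orig:{}
  T[3,4] 'cc' = {X0}  orig:{}
  T[0,2] 'bcc' = {S}
  T[1,3] 'ccc' = ∅
  T[2,4] 'ccc' = ∅
  T[0,3] 'bccc' = ∅
  T[1,4] 'cccc' = ∅
  T[0,4] 'bcccc' = {S}

S ∈ T[0,4] ⇒ YES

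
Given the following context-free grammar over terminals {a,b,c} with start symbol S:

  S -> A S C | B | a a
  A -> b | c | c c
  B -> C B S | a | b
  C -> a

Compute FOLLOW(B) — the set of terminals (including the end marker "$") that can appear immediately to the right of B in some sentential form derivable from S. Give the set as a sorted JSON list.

FIRST iteration:
pass 1:
  A via A→b: +{b}
  A via A→c: +{c}
  B via B→a: +{a}
  B via B→b: +{b}
  C via C→a: +{a}
  S via S→A S C: +{b,c}
  S via S→B: +{a}
  FIRST(S)={a,b,c}  FIRST(A)={b,c}  FIRST(B)={a,b}  FIRST(C)={a}
pass 2: done
  FIRST(S)={a,b,c}  FIRST(A)={b,c}  FIRST(B)={a,b}  FIRST(C)={a}

FOLLOW sets:
FOLLOW(S) := {$}
[1]
  B→C B S: FOLLOW(C) ⊇ FIRST(B) = {a,b}; new: +{a,b}
  B→C B S: FOLLOW(B) ⊇ FIRST(S) = {a,b,c}; new: +{a,b,c}
  B→C B S: FOLLOW(S) ⊇ FOLLOW(B) ⊇ {a,b,c}; new: +{a,b,c}
  S→A S C: FOLLOW(A) ⊇ FIRST(S) = {a,b,c}; new: +{a,b,c}
  S→A S C: FOLLOW(C) ⊇ FOLLOW(S) ⊇ {$,a,b,c}; new: +{$,c}
  S→B: FOLLOW(B) ⊇ FOLLOW(S) ⊇ {$,a,b,c}; new: +{$}
  S: {$,a,b,c}  A: {a,b,c}  B: {$,a,b,c}  C: {$,a,b,c}
[2] (stable)
  S: {$,a,b,c}  A: {a,b,c}  B: {$,a,b,c}  C: {$,a,b,c}

FOLLOW(B) = ["$", "a", "b", "c"]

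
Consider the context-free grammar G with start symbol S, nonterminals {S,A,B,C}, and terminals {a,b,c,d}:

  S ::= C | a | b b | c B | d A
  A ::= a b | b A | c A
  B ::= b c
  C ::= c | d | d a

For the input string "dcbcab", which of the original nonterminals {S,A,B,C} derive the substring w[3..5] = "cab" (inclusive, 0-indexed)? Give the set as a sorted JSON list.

Convert to CNF:
  S -> T1 T1 | T2 B | T3 A | T3 T0 | a | c | d
  A -> T0 T1 | T1 A | T2 A
  B -> T1 T2
  C -> T3 T0 | c | d
  T0 -> a
  T1 -> b
  T2 -> c
  T3 -> d

Fill CYK table bottom-up, restricted to cells inside w[3..5]:
  cell(3,3) c: {C,S,T2}  orig:{C,S}
  cell(4,4) a: {S,T0}  orig:{S}
  cell(5,5) b: {T1}  orig:{}
  cell(3,4) ca: ∅
  cell(4,5) ab: {A}
  cell(3,5) cab: {A}

Original NTs in T[3,5] deriving "cab": ["A"]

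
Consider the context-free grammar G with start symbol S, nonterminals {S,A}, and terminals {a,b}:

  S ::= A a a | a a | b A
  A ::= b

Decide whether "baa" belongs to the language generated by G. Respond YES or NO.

CNF form of G:
  S -> A X2 | T0 T0 | T1 A
  A -> b
  T0 -> a
  T1 -> b
  X2 -> T0 T0

Fill CYK table bottom-up:
  cell(0,0) b: {A,T1}  orig:{A}
  cell(1,1) a: {T0}  orig:{}
  cell(2,2) a: {T0}  orig:{}
  cell(0,1) ba: ∅
  cell(1,2) aa: {S,X2}  orig:{S}
  cell(0,2) baa: {S}

S ∈ T[0,2] ⇒ YES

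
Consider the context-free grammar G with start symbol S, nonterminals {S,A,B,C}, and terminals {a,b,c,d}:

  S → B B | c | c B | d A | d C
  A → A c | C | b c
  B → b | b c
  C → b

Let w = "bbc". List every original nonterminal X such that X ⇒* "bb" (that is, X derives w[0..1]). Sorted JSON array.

Convert to CNF:
  S -> B B | T0 B | T2 A | T2 C | c
  A -> A T0 | T1 T0 | b
  B -> T1 T0 | b
  C -> b
  T0 -> c
  T1 -> b
  T2 -> d

CYK fill, restricted to cells inside w[0..1]:
  [0..0]={A,B,C,T1}  "b"  orig:{A,B,C}
  [1..1]={A,B,C,T1}  "b"  orig:{A,B,C}
  [0..1]={S}  "bb"

Original NTs in T[0,1] deriving "bb": ["S"]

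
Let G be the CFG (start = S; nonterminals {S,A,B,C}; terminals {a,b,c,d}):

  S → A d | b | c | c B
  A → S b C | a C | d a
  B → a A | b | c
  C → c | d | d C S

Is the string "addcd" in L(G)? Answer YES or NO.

Convert to CNF:
  S -> A T2 | T3 B | b | c
  A -> S X4 | T1 C | T2 T1
  B -> T1 A | b | c
  C -> T2 X5 | c | d
  T0 -> b
  T1 -> a
  T2 -> d
  T3 -> c
  X4 -> T0 C
  X5 -> C S

CYK table (by increasing span):
  [0..0]={T1}  "a"  orig:{}
  [1..1]={C,T2}  "d"  orig:{C}
  [2..2]={C,T2}  "d"  orig:{C}
  [3..3]={B,C,S,T3}  "c"  orig:{B,C,S}
  [4..4]={C,T2}  "d"  orig:{C}
  [0..1]={A}  "ad"
  [1..2]=∅  "dd"
  [2..3]={X5}  "dc"  orig:{}
  [3..4]=∅  "cd"
  [0..2]={S}  "add"
  [1..3]={C}  "ddc"
  [2..4]=∅  "dcd"
  [0..3]={A}  "addc"
  [1..4]=∅  "ddcd"
  [0..4]={S}  "addcd"

S ∈ T[0,4] ⇒ YES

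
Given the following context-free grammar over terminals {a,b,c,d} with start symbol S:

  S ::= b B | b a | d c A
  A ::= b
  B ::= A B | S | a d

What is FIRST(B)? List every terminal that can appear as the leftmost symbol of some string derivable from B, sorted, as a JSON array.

FIRST sets, iterate to fixpoint:
iter 1:
  A via A→b: +{b}
  B via B→A B: +{b}
  B via B→a d: +{a}
  S via S→b B: +{b}
  S via S→d c A: +{d}
  FIRST[S]={b,d}  FIRST[A]={b}  FIRST[B]={a,b}
iter 2:
  B via B→S: +{d}
  FIRST[S]={b,d}  FIRST[A]={b}  FIRST[B]={a,b,d}
iter 3: — fixpoint
  FIRST[S]={b,d}  FIRST[A]={b}  FIRST[B]={a,b,d}

FIRST(B) = ["a", "b", "d"]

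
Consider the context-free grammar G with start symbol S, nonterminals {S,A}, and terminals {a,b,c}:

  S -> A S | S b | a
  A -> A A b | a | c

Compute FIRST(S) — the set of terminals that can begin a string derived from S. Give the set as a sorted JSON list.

Compute FIRST by fixpoint:
iter 1:
  A via A→a: +{a}
  A via A→c: +{c}
  S via S→A S: +{a,c}
  S: {a,c}  A: {a,c}
iter 2: (no change)
  S: {a,c}  A: {a,c}

FIRST(S) = ["a", "c"]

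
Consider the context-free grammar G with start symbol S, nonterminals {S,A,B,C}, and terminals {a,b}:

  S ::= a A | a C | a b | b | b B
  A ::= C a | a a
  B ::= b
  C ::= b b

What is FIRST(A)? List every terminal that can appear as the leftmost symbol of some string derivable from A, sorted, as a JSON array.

FIRST sets, iterate to fixpoint:
[1]
  A via A→a a: +{a}
  B via B→b: +{b}
  C via C→b b: +{b}
  S via S→a A: +{a}
  S via S→b: +{b}
  FIRST[S]={a,b}  FIRST[A]={a}  FIRST[B]={b}  FIRST[C]={b}
[2]
  A via A→C a: +{b}
  FIRST[S]={a,b}  FIRST[A]={a,b}  FIRST[B]={b}  FIRST[C]={b}
[3] done
  FIRST[S]={a,b}  FIRST[A]={a,b}  FIRST[B]={b}  FIRST[C]={b}

FIRST(A) = ["a", "b"]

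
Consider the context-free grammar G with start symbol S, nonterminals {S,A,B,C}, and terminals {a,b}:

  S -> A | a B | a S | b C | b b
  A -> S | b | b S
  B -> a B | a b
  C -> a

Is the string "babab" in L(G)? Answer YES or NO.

CNF form of G:
  S -> T0 B | T0 S | T1 C | T1 S | T1 T1 | b
  A -> T0 B | T0 S | T1 C | T1 S | T1 T1 | b
  B -> T0 B | T0 T1
  C -> a
  T0 -> a
  T1 -> b

CYK fill:
  T[0,0] 'b' = {A,S,T1}  orig:{A,S}
  T[1,1] 'a' = {C,T0}  orig:{C}
  T[2,2] 'b' = {A,S,T1}  orig:{A,S}
  T[3,3] 'a' = {C,T0}  orig:{C}
  T[4,4] 'b' = {A,S,T1}  orig:{A,S}
  T[0,1] 'ba' = {A,S}
  T[1,2] 'ab' = {A,B,S}
  T[2,3] 'ba' = {A,S}
  T[3,4] 'ab' = {A,B,S}
  T[0,2] 'bab' = {A,S}
  T[1,3] 'aba' = {A,S}
  T[2,4] 'bab' = {A,S}
  T[0,3] 'baba' = {A,S}
  T[1,4] 'abab' = {A,S}
  T[0,4] 'babab' = {A,S}

S ∈ T[0,4] ⇒ YES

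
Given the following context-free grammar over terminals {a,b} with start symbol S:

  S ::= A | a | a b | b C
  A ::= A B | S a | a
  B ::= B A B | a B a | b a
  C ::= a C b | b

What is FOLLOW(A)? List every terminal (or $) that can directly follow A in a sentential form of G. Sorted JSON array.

FIRST iteration:
[1]
  A via A→a: +{a}
  B via B→a B a: +{a}
  B via B→b a: +{b}
  C via C→a C b: +{a}
  C via C→b: +{b}
  S via S→A: +{a}
  S via S→b C: +{b}
  FIRST[S]={a,b}  FIRST[A]={a}  FIRST[B]={a,b}  FIRST[C]={a,b}
[2]
  A via A→S a: +{b}
  FIRST[S]={a,b}  FIRST[A]={a,b}  FIRST[B]={a,b}  FIRST[C]={a,b}
[3] (no change)
  FIRST[S]={a,b}  FIRST[A]={a,b}  FIRST[B]={a,b}  FIRST[C]={a,b}

FOLLOW sets:
FOLLOW(S) := {$}
pass 1:
  A→A B: FOLLOW(A) ⊇ FIRST(B) = {a,b}; new: +{a,b}
  A→A B: FOLLOW(B) ⊇ FOLLOW(A) ⊇ {a,b}; new: +{a,b}
  A→S a: FOLLOW(S) ⊇ FIRST(a) = {a}; new: +{a}
  C→a C b: FOLLOW(C) ⊇ FIRST(b) = {b}; new: +{b}
  S→A: FOLLOW(A) ⊇ FOLLOW(S) ⊇ {$,a}; new: +{$}
  S→b C: FOLLOW(C) ⊇ FOLLOW(S) ⊇ {$,a}; new: +{$,a}
  S: {$,a}  A: {$,a,b}  B: {a,b}  C: {$,a,b}
pass 2:
  A→A B: FOLLOW(B) ⊇ FOLLOW(A) ⊇ {$,a,b}; new: +{$}
  S: {$,a}  A: {$,a,b}  B: {$,a,b}  C: {$,a,b}
pass 3: (stable)
  S: {$,a}  A: {$,a,b}  B: {$,a,b}  C: {$,a,b}

FOLLOW(A) = ["$", "a", "b"]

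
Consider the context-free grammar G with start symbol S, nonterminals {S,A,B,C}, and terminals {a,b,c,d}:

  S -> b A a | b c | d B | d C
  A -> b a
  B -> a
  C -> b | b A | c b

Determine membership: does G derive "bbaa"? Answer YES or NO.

CNF form of G:
  S -> T0 T2 | T0 X4 | T3 B | T3 C
  A -> T0 T1
  B -> a
  C -> T0 A | T2 T0 | b
  T0 -> b
  T1 -> a
  T2 -> c
  T3 -> d
  X4 -> A T1

CYK table (by increasing span):
  T[0,0] 'b' = {C,T0}  orig:{C}
  T[1,1] 'b' = {C,T0}  orig:{C}
  T[2,2] 'a' = {B,T1}  orig:{B}
  T[3,3] 'a' = {B,T1}  orig:{B}
  T[0,1] 'bb' = ∅
  T[1,2] 'ba' = {A}
  T[2,3] 'aa' = ∅
  T[0,2] 'bba' = {C}
  T[1,3] 'baa' = {X4}  orig:{}
  T[0,3] 'bbaa' = {S}

S ∈ T[0,3] ⇒ YES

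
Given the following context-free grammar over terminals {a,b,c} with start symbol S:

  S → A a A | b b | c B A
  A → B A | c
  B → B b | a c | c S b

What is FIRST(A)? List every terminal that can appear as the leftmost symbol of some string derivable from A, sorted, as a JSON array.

Compute FIRST by fixpoint:
iter 1:
  A via A→c: +{c}
  B via B→a c: +{a}
  B via B→c S b: +{c}
  S via S→A a A: +{c}
  S via S→b b: +{b}
  FIRST(S)={b,c}  FIRST(A)={c}  FIRST(B)={a,c}
iter 2:
  A via A→B A: +{a}
  S via S→A a A: +{a}
  FIRST(S)={a,b,c}  FIRST(A)={a,c}  FIRST(B)={a,c}
iter 3: (no change)
  FIRST(S)={a,b,c}  FIRST(A)={a,c}  FIRST(B)={a,c}

FIRST(A) = ["a", "c"]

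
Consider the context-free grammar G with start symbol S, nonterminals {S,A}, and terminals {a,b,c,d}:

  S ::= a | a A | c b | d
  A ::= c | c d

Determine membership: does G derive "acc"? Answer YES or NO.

CNF form of G:
  S -> T0 T3 | T2 A | a | d
  A -> T0 T1 | c
  T0 -> c
  T1 -> d
  T2 -> a
  T3 -> b

Fill CYK table bottom-up:
  cell(0,0) a: {S,T2}  orig:{S}
  cell(1,1) c: {A,T0}  orig:{A}
  cell(2,2) c: {A,T0}  orig:{A}
  cell(0,1) ac: {S}
  cell(1,2) cc: ∅
  cell(0,2) acc: ∅

S ∉ T[0,2] ⇒ NO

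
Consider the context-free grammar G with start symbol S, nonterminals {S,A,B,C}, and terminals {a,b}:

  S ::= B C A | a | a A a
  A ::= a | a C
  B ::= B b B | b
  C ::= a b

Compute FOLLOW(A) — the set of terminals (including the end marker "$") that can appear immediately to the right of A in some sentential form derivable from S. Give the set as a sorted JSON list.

FIRST iteration:
pass 1:
  A via A→a: +{a}
  B via B→b: +{b}
  C via C→a b: +{a}
  S via S→B C A: +{b}
  S via S→a: +{a}
  S: {a,b}  A: {a}  B: {b}  C: {a}
pass 2: — fixpoint
  S: {a,b}  A: {a}  B: {b}  C: {a}

FOLLOW sets:
FOLLOW(S) := {$}
[1]
  B→B b B: FOLLOW(B) ⊇ FIRST(b) = {b}; new: +{b}
  S→B C A: FOLLOW(B) ⊇ FIRST(C) = {a}; new: +{a}
  S→B C A: FOLLOW(C) ⊇ FIRST(A) = {a}; new: +{a}
  S→B C A: FOLLOW(A) ⊇ FOLLOW(S) ⊇ {$}; new: +{$}
  S→a A a: FOLLOW(A) ⊇ FIRST(a) = {a}; new: +{a}
  FOLLOW[S]={$}  FOLLOW[A]={$,a}  FOLLOW[B]={a,b}  FOLLOW[C]={a}
[2]
  A→a C: FOLLOW(C) ⊇ FOLLOW(A) ⊇ {$,a}; new: +{$}
  FOLLOW[S]={$}  FOLLOW[A]={$,a}  FOLLOW[B]={a,b}  FOLLOW[C]={$,a}
[3] — fixpoint
  FOLLOW[S]={$}  FOLLOW[A]={$,a}  FOLLOW[B]={a,b}  FOLLOW[C]={$,a}

FOLLOW(A) = ["$", "a"]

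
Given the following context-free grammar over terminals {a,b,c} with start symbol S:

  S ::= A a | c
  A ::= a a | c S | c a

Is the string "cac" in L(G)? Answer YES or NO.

Convert to CNF:
  S -> A T0 | c
  A -> T0 T0 | T1 S | T1 T0
  T0 -> a
  T1 -> c

CYK table (by increasing span):
  [0..0]={S,T1}  "c"  orig:{S}
  [1..1]={T0}  "a"  orig:{}
  [2..2]={S,T1}  "c"  orig:{S}
  [0..1]={A}  "ca"
  [1..2]=∅  "ac"
  [0..2]=∅  "cac"

S ∉ T[0,2] ⇒ NO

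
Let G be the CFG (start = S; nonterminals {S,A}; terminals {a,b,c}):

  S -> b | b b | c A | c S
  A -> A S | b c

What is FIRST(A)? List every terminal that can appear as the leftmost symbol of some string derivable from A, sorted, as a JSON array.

Compute FIRST by fixpoint:
pass 1:
  A via A→b c: +{b}
  S via S→b: +{b}
  S via S→c A: +{c}
  FIRST(S)={b,c}  FIRST(A)={b}
pass 2: — fixpoint
  FIRST(S)={b,c}  FIRST(A)={b}

FIRST(A) = ["b"]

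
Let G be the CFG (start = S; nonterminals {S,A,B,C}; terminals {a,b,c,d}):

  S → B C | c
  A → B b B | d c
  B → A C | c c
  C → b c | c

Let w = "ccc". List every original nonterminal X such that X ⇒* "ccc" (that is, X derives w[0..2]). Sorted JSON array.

CNF form of G:
  S -> B C | c
  A -> B X3 | T1 T2
  B -> A C | T2 T2
  C -> T0 T2 | c
  T0 -> b
  T1 -> d
  T2 -> c
  X3 -> T0 B

CYK fill (cells [i..j] with 0 ≤ i ≤ j ≤ 2 only):
  [0..0]={C,S,T2}  "c"  orig:{C,S}
  [1..1]={C,S,T2}  "c"  orig:{C,S}
  [2..2]={C,S,T2}  "c"  orig:{C,S}
  [0..1]={B}  "cc"
  [1..2]={B}  "cc"
  [0..2]={S}  "ccc"

Original NTs in T[0,2] deriving "ccc": ["S"]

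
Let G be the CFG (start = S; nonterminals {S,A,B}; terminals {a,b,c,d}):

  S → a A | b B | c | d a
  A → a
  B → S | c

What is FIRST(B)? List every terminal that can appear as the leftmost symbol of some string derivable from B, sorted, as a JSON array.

Compute FIRST by fixpoint:
iter 1:
  A via A→a: +{a}
  B via B→c: +{c}
  S via S→a A: +{a}
  S via S→b B: +{b}
  S via S→c: +{c}
  S via S→d a: +{d}
  S: {a,b,c,d}  A: {a}  B: {c}
iter 2:
  B via B→S: +{a,b,d}
  S: {a,b,c,d}  A: {a}  B: {a,b,c,d}
iter 3: done
  S: {a,b,c,d}  A: {a}  B: {a,b,c,d}

FIRST(B) = ["a", "b", "c", "d"]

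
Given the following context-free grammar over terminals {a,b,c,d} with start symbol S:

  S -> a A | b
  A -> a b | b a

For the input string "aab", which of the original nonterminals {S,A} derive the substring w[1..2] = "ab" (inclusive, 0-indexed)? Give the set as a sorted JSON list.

Convert to CNF:
  S -> T0 A | b
  A -> T0 T1 | T1 T0
  T0 -> a
  T1 -> b

Fill CYK table bottom-up (cells [i..j] with 1 ≤ i ≤ j ≤ 2 only):
  [1..1]={T0}  "a"  orig:{}
  [2..2]={S,T1}  "b"  orig:{S}
  [1..2]={A}  "ab"

Original NTs in T[1,2] deriving "ab": ["A"]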